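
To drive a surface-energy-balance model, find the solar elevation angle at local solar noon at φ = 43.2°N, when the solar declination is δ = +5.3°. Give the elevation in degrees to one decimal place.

At local noon the hour angle is zero, so the zenith angle equals |φ − δ| = |+43.2° − (+5.300°)| = 37.900°.
Elevation = 90° − 37.900° = 52.1°.

52.1°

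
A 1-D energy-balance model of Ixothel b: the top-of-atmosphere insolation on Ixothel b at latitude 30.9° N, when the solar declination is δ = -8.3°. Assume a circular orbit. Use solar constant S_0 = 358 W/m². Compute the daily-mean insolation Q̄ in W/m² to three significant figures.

Q̄ ≈ 83.9 W/m²

cos h₀ = −tan(+30.9°) tan(-8.300°) = 0.0873, h₀ = 1.4834 rad.
Bracket: h₀ sin ϕ sin δ + cos ϕ cos δ sin h₀ = 1.4834×0.51354×-0.14436 + 0.85806×0.98953×0.99618 = -0.109971 + 0.845833 = 0.735862.
Q̄ = (S_0/π) × [bracket] = (358/π) × 0.735862 = 83.86 W/m².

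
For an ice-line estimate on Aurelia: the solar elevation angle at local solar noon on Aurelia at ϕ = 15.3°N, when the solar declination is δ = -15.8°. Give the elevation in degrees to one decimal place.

58.9°

At local noon the hour angle is zero, so the zenith angle equals |ϕ − δ| = |+15.3° − (-15.800°)| = 31.100°.
Elevation = 90° − 31.100° = 58.9°.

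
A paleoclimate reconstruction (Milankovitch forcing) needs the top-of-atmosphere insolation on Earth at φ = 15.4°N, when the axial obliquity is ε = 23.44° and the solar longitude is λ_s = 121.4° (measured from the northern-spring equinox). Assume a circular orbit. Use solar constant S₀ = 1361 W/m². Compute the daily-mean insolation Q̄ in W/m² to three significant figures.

Solar declination: sin δ = sin ε · sin λ_s = sin 23.44° × sin 121.4° = 0.33953, so δ = +19.848°.
cos H₀ = −tan(+15.4°) tan(+19.848°) = -0.0994, H₀ = 1.6704 rad.
Bracket: H₀ sin φ sin δ + cos φ cos δ sin H₀ = 1.6704×0.26556×0.33953 + 0.96410×0.94059×0.99504 = 0.150613 + 0.902325 = 1.052938.
Q̄ = (S₀/π) × [bracket] = (1361/π) × 1.052938 = 456.2 W/m².

Q̄ ≈ 456 W/m²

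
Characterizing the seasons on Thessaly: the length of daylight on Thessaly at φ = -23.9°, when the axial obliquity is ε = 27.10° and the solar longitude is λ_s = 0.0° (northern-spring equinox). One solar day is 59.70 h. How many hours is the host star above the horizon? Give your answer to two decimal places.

29.85 h

Solar declination: sin δ = sin ε · sin λ_s = sin 27.10° × sin 0.0° = 0.00000, so δ = +0.000°.
cos H₀ = −tan φ · tan δ = −tan(-23.9°) × tan(+0.000°) = 0.0000, so H₀ = 1.5708 rad = 90.00°.
Daylight = 2H₀/(2π) × 59.70 h = (1.5708/π) × 59.70 = 29.85 h.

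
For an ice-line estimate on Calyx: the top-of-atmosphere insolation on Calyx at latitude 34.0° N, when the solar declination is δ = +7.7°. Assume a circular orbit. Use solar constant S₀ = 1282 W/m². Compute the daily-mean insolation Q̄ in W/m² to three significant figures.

Q̄ ≈ 385 W/m²

cos H₀ = −tan(+34.0°) tan(+7.700°) = -0.0912, H₀ = 1.6621 rad.
Bracket: H₀ sin φ sin δ + cos φ cos δ sin H₀ = 1.6621×0.55919×0.13399 + 0.82904×0.99098×0.99583 = 0.124534 + 0.818136 = 0.942670.
Q̄ = (S₀/π) × [bracket] = (1282/π) × 0.942670 = 384.7 W/m².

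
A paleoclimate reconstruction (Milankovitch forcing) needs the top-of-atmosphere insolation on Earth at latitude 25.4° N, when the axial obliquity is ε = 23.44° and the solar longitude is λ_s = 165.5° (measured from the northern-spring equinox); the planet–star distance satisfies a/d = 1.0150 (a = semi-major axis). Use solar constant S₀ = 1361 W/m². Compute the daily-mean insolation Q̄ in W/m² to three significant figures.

Q̄ ≈ 432 W/m²

Solar declination: sin δ = sin ε · sin λ_s = sin 23.44° × sin 165.5° = 0.09960, so δ = +5.716°.
cos H₀ = −tan(+25.4°) tan(+5.716°) = -0.0475, H₀ = 1.6183 rad.
Bracket: H₀ sin φ sin δ + cos φ cos δ sin H₀ = 1.6183×0.42894×0.09960 + 0.90334×0.99503×0.99887 = 0.069138 + 0.897835 = 0.966973.
Inverse-square distance factor (a/d)² = 1.0150² = 1.030225.
Q̄ = (S₀/π) × 1.030225 × [bracket] = (1361/π) × 1.030225 × 0.966973 = 431.6 W/m².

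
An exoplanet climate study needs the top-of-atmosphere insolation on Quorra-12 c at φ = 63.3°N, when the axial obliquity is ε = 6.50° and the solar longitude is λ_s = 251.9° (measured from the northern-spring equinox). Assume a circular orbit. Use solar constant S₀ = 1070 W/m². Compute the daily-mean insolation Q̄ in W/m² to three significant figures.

Solar declination: sin δ = sin ε · sin λ_s = sin 6.50° × sin 251.9° = -0.10760, so δ = -6.177°.
cos H₀ = −tan(+63.3°) tan(-6.177°) = 0.2152, H₀ = 1.3539 rad.
Bracket: H₀ sin φ sin δ + cos φ cos δ sin H₀ = 1.3539×0.89337×-0.10760 + 0.44932×0.99419×0.97657 = -0.130146 + 0.436243 = 0.306097.
Q̄ = (S₀/π) × [bracket] = (1070/π) × 0.306097 = 104.3 W/m².

Q̄ ≈ 104 W/m²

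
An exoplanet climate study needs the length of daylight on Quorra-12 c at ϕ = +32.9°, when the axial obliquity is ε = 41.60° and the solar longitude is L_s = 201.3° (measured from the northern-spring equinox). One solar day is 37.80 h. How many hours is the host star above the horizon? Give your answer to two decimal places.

16.96 h

Solar declination: sin δ = sin ε · sin L_s = sin 41.60° × sin 201.3° = -0.24117, so δ = -13.956°.
cos h₀ = −tan ϕ · tan δ = −tan(+32.9°) × tan(-13.956°) = 0.1608, so h₀ = 1.4093 rad = 80.75°.
Daylight = 2h₀/(2π) × 37.80 h = (1.4093/π) × 37.80 = 16.96 h.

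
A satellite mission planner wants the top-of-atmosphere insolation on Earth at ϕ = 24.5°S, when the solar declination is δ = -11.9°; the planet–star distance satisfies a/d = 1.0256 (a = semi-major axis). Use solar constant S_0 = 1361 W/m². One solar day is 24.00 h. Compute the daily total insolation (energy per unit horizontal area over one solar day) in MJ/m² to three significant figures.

40.5 MJ/m²

cos h₀ = −tan(-24.5°) tan(-11.900°) = -0.0960, h₀ = 1.6670 rad.
Bracket: h₀ sin ϕ sin δ + cos ϕ cos δ sin h₀ = 1.6670×-0.41469×-0.20620 + 0.90996×0.97851×0.99538 = 0.142544 + 0.886291 = 1.028835.
Inverse-square distance factor (a/d)² = 1.0256² = 1.051855.
Q̄ = (S_0/π) × 1.051855 × [bracket] = (1361/π) × 1.051855 × 1.028835 = 468.82 W/m².
Daily total = Q̄ × 24.00 h × 3600 s/h = 468.82 × 24.00 × 3600 / 10⁶ = 40.51 MJ/m².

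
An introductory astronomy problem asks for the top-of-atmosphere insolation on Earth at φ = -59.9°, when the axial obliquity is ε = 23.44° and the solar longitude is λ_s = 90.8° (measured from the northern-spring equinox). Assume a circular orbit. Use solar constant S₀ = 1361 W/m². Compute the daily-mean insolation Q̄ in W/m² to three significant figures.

Q̄ ≈ 24.1 W/m²

Solar declination: sin δ = sin ε · sin λ_s = sin 23.44° × sin 90.8° = 0.39775, so δ = +23.438°.
cos H₀ = −tan(-59.9°) tan(+23.438°) = 0.7479, H₀ = 0.7260 rad.
Bracket: H₀ sin φ sin δ + cos φ cos δ sin H₀ = 0.7260×-0.86515×0.39775 + 0.50151×0.91749×0.66386 = -0.249826 + 0.305462 = 0.055636.
Q̄ = (S₀/π) × [bracket] = (1361/π) × 0.055636 = 24.10 W/m².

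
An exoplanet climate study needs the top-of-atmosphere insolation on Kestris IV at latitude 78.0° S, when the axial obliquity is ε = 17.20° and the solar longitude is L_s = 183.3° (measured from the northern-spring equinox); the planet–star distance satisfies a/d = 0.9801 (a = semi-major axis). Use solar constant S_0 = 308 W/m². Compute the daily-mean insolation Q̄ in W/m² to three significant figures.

Q̄ ≈ 22.1 W/m²

Solar declination: sin δ = sin ε · sin L_s = sin 17.20° × sin 183.3° = -0.01702, so δ = -0.975°.
cos h₀ = −tan(-78.0°) tan(-0.975°) = -0.0801, h₀ = 1.6510 rad.
Bracket: h₀ sin ϕ sin δ + cos ϕ cos δ sin h₀ = 1.6510×-0.97815×-0.01702 + 0.20791×0.99986×0.99679 = 0.027486 + 0.207214 = 0.234700.
Inverse-square distance factor (a/d)² = 0.9801² = 0.960596.
Q̄ = (S_0/π) × 0.960596 × [bracket] = (308/π) × 0.960596 × 0.234700 = 22.10 W/m².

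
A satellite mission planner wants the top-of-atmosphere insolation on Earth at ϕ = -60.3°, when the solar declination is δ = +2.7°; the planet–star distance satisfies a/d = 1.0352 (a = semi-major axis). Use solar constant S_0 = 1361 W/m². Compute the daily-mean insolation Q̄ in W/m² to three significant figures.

cos h₀ = −tan(-60.3°) tan(+2.700°) = 0.0827, h₀ = 1.4880 rad.
Bracket: h₀ sin ϕ sin δ + cos ϕ cos δ sin h₀ = 1.4880×-0.86863×0.04711 + 0.49546×0.99889×0.99658 = -0.060891 + 0.493217 = 0.432326.
Inverse-square distance factor (a/d)² = 1.0352² = 1.071639.
Q̄ = (S_0/π) × 1.071639 × [bracket] = (1361/π) × 1.071639 × 0.432326 = 200.7 W/m².

Q̄ ≈ 201 W/m²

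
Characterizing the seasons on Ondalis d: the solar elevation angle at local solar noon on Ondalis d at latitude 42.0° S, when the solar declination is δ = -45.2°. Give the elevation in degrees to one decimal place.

At local noon the hour angle is zero, so the zenith angle equals |φ − δ| = |-42.0° − (-45.200°)| = 3.200°.
Elevation = 90° − 3.200° = 86.8°.

86.8°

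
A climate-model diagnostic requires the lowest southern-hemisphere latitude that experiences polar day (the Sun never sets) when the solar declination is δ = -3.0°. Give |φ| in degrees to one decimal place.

Polar day requires cos H₀ = −tan φ tan δ ≤ −1, i.e. tan φ tan δ ≥ 1.
The boundary is |tan φ| · |tan δ| = 1, so |φ| = 90° − |δ| = 90° − 3.0° = 87.0° in the southern hemisphere.

|φ| = 87.0°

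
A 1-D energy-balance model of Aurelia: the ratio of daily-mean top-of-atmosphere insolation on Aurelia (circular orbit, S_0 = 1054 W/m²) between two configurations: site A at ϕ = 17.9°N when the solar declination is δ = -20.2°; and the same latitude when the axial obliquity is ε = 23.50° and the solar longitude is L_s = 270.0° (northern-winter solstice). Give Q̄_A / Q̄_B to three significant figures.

— Configuration A (ϕ=+17.9°):
cos h₀ = −tan(+17.9°) tan(-20.200°) = 0.1188, h₀ = 1.4517 rad.
Bracket: h₀ sin ϕ sin δ + cos ϕ cos δ sin h₀ = 1.4517×0.30736×-0.34530 + 0.95159×0.93849×0.99291 = -0.154071 + 0.886726 = 0.732655.
Q̄ = (S_0/π) × [bracket] = (1054/π) × 0.732655 = 245.80 W/m².
— Configuration B (ϕ=+17.9°):
Solar declination: sin δ = sin ε · sin L_s = sin 23.50° × sin 270.0° = -0.39875, so δ = -23.500°.
cos h₀ = −tan(+17.9°) tan(-23.500°) = 0.1404, h₀ = 1.4299 rad.
Bracket: h₀ sin ϕ sin δ + cos ϕ cos δ sin h₀ = 1.4299×0.30736×-0.39875 + 0.95159×0.91706×0.99009 = -0.175248 + 0.864017 = 0.688769.
Q̄ = (S_0/π) × [bracket] = (1054/π) × 0.688769 = 231.08 W/m².
Ratio Q̄_A / Q̄_B = 245.80 / 231.08 = 1.064.

Q̄_A / Q̄_B ≈ 1.06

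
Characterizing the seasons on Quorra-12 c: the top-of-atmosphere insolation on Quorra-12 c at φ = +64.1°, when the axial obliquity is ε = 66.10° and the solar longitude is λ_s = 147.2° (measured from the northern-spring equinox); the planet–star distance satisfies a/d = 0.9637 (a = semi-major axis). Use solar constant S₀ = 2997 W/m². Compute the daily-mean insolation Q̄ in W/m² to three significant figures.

Solar declination: sin δ = sin ε · sin λ_s = sin 66.10° × sin 147.2° = 0.49526, so δ = +29.687°.
cos H₀ = −tan(+64.1°) tan(+29.687°) = -1.1740 ≤ −1 ⇒ polar day, H₀ = π.
Bracket: H₀ sin φ sin δ + cos φ cos δ sin H₀ = 3.1416×0.89956×0.49526 + 0.43680×0.86875×0.00000 = 1.399633 + 0.000000 = 1.399633.
Inverse-square distance factor (a/d)² = 0.9637² = 0.928718.
Q̄ = (S₀/π) × 0.928718 × [bracket] = (2997/π) × 0.928718 × 1.399633 = 1240 W/m².

Q̄ ≈ 1.24e+03 W/m²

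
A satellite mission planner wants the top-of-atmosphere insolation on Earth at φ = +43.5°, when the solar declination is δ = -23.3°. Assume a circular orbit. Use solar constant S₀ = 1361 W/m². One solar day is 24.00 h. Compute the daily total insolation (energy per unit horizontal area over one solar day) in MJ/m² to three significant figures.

11.0 MJ/m²

cos H₀ = −tan(+43.5°) tan(-23.300°) = 0.4087, H₀ = 1.1498 rad.
Bracket: H₀ sin φ sin δ + cos φ cos δ sin H₀ = 1.1498×0.68835×-0.39555 + 0.72537×0.91845×0.91267 = -0.313064 + 0.608035 = 0.294971.
Q̄ = (S₀/π) × [bracket] = (1361/π) × 0.294971 = 127.79 W/m².
Daily total = Q̄ × 24.00 h × 3600 s/h = 127.79 × 24.00 × 3600 / 10⁶ = 11.04 MJ/m².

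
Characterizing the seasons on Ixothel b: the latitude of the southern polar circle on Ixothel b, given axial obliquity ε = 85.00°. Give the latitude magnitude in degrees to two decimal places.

The polar circle is the lowest latitude that experiences at least one full rotation of continuous darkness at the northern-summer solstice; it lies at |φ| = 90° − ε = 90° − 85.00° = 5.00°.

5.00°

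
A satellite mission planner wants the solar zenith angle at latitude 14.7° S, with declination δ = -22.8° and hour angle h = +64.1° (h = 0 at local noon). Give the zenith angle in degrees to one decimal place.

θ_z = 60.8°

cos θ_z = sin φ sin δ + cos φ cos δ cos h = 0.098335 + 0.389491 = 0.487826.
θ_z = arccos(0.487826) = 60.8°.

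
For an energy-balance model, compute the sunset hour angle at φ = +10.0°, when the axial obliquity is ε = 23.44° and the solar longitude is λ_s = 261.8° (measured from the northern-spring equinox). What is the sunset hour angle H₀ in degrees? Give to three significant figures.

Solar declination: sin δ = sin ε · sin λ_s = sin 23.44° × sin 261.8° = -0.39372, so δ = -23.186°.
cos H₀ = −tan φ · tan δ = −tan(+10.0°) × tan(-23.186°) = 0.0755, so H₀ = 1.4952 rad = 85.67°.

H₀ = 85.7°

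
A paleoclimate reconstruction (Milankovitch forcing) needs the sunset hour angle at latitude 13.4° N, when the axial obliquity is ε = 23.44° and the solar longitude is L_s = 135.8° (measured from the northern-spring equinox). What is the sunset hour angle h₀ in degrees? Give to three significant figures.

Solar declination: sin δ = sin ε · sin L_s = sin 23.44° × sin 135.8° = 0.27732, so δ = +16.101°.
cos h₀ = −tan ϕ · tan δ = −tan(+13.4°) × tan(+16.101°) = -0.0688, so h₀ = 1.6396 rad = 93.94°.

h₀ = 93.9°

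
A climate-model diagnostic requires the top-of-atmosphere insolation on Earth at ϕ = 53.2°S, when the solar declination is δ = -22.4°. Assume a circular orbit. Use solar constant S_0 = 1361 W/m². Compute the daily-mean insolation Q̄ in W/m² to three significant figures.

Q̄ ≈ 485 W/m²

cos h₀ = −tan(-53.2°) tan(-22.400°) = -0.5510, h₀ = 2.1543 rad.
Bracket: h₀ sin ϕ sin δ + cos ϕ cos δ sin h₀ = 2.1543×-0.80073×-0.38107 + 0.59902×0.92455×0.83453 = 0.657351 + 0.462183 = 1.119534.
Q̄ = (S_0/π) × [bracket] = (1361/π) × 1.119534 = 485.0 W/m².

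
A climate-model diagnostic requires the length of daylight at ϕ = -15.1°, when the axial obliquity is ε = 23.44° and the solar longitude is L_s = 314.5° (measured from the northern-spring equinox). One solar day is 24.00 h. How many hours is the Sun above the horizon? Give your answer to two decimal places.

12.61 h

Solar declination: sin δ = sin ε · sin L_s = sin 23.44° × sin 314.5° = -0.28372, so δ = -16.483°.
cos h₀ = −tan ϕ · tan δ = −tan(-15.1°) × tan(-16.483°) = -0.0798, so h₀ = 1.6507 rad = 94.58°.
Daylight = 2h₀/(2π) × 24.00 h = (1.6507/π) × 24.00 = 12.61 h.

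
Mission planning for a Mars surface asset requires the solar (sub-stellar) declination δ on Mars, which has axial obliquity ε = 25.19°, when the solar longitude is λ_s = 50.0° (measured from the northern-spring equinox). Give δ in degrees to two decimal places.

sin δ = sin ε · sin λ_s = sin 25.19° × sin 50.0° = 0.326045.
δ = arcsin(0.326045) = +19.03°.

δ = +19.03°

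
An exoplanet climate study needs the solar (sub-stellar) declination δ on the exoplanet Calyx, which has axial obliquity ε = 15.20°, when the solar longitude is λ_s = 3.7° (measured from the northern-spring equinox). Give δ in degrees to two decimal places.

sin δ = sin ε · sin λ_s = sin 15.20° × sin 3.7° = 0.016920.
δ = arcsin(0.016920) = +0.97°.

δ = +0.97°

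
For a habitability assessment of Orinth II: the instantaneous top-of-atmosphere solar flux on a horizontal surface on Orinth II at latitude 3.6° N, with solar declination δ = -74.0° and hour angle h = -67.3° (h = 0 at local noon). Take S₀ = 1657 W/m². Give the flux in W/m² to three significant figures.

cos θ_z = sin φ sin δ + cos φ cos δ cos h = -0.060358 + 0.106160 = 0.045802.
Flux = S₀ · cos θ_z = 1657 × 0.045802 = 75.89 W/m².

75.9 W/m²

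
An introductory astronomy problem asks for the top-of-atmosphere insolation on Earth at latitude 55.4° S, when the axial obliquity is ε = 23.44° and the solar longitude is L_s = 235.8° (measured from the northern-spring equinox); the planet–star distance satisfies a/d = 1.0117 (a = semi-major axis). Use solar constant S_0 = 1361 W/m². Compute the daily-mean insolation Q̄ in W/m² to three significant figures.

Solar declination: sin δ = sin ε · sin L_s = sin 23.44° × sin 235.8° = -0.32900, so δ = -19.208°.
cos h₀ = −tan(-55.4°) tan(-19.208°) = -0.5050, h₀ = 2.1002 rad.
Bracket: h₀ sin ϕ sin δ + cos ϕ cos δ sin h₀ = 2.1002×-0.82314×-0.32900 + 0.56784×0.94433×0.86310 = 0.568762 + 0.462819 = 1.031581.
Inverse-square distance factor (a/d)² = 1.0117² = 1.023537.
Q̄ = (S_0/π) × 1.023537 × [bracket] = (1361/π) × 1.023537 × 1.031581 = 457.4 W/m².

Q̄ ≈ 457 W/m²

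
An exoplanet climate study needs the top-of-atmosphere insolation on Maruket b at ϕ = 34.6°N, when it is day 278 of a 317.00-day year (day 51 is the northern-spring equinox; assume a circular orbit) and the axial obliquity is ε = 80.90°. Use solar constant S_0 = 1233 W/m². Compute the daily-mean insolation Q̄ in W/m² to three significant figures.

Solar longitude: L_s = 360° × (278 − 51)/317.00 = 257.792°.
sin δ = sin 80.90° × sin 257.792° = -0.96508, so δ = -74.815°.
cos h₀ = −tan(+34.6°) tan(-74.815°) = 2.5417 ≥ 1 ⇒ polar night, h₀ = 0 and Q̄ = 0.

Q̄ ≈ 0.00 W/m²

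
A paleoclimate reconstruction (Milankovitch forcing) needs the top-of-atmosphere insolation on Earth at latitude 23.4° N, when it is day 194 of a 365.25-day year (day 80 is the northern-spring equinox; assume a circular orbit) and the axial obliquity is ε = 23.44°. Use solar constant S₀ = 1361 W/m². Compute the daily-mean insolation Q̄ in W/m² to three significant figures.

Solar longitude: λ_s = 360° × (194 − 80)/365.25 = 112.361°.
sin δ = sin 23.44° × sin 112.361° = 0.36788, so δ = +21.585°.
cos H₀ = −tan(+23.4°) tan(+21.585°) = -0.1712, H₀ = 1.7428 rad.
Bracket: H₀ sin φ sin δ + cos φ cos δ sin H₀ = 1.7428×0.39715×0.36788 + 0.91775×0.92987×0.98524 = 0.254629 + 0.840792 = 1.095421.
Q̄ = (S₀/π) × [bracket] = (1361/π) × 1.095421 = 474.6 W/m².

Q̄ ≈ 475 W/m²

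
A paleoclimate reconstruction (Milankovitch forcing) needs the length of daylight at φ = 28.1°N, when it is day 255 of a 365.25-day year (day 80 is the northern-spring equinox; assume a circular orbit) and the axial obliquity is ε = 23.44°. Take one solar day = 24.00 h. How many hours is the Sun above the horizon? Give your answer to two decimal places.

12.21 h

Solar longitude: λ_s = 360° × (255 − 80)/365.25 = 172.485°.
sin δ = sin 23.44° × sin 172.485° = 0.05203, so δ = +2.982°.
cos H₀ = −tan φ · tan δ = −tan(+28.1°) × tan(+2.982°) = -0.0278, so H₀ = 1.5986 rad = 91.59°.
Daylight = 2H₀/(2π) × 24.00 h = (1.5986/π) × 24.00 = 12.21 h.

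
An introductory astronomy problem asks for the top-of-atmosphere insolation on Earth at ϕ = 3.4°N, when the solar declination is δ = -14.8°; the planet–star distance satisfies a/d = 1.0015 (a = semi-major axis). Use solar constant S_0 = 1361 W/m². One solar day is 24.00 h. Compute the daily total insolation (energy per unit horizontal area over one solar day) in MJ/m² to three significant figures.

cos h₀ = −tan(+3.4°) tan(-14.800°) = 0.0157, h₀ = 1.5551 rad.
Bracket: h₀ sin ϕ sin δ + cos ϕ cos δ sin h₀ = 1.5551×0.05931×-0.25545 + 0.99824×0.96682×0.99988 = -0.023561 + 0.965003 = 0.941442.
Inverse-square distance factor (a/d)² = 1.0015² = 1.003002.
Q̄ = (S_0/π) × 1.003002 × [bracket] = (1361/π) × 1.003002 × 0.941442 = 409.08 W/m².
Daily total = Q̄ × 24.00 h × 3600 s/h = 409.08 × 24.00 × 3600 / 10⁶ = 35.34 MJ/m².

35.3 MJ/m²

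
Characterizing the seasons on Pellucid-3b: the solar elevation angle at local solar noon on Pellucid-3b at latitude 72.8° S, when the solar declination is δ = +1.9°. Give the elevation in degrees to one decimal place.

At local noon the hour angle is zero, so the zenith angle equals |φ − δ| = |-72.8° − (+1.900°)| = 74.700°.
Elevation = 90° − 74.700° = 15.3°.

15.3°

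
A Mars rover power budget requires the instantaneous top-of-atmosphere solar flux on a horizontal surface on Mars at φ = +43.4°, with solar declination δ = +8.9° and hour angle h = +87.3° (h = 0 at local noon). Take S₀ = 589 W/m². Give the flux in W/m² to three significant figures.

82.5 W/m²

cos θ_z = sin φ sin δ + cos φ cos δ cos h = 0.106300 + 0.033814 = 0.140114.
Flux = S₀ · cos θ_z = 589 × 0.140114 = 82.53 W/m².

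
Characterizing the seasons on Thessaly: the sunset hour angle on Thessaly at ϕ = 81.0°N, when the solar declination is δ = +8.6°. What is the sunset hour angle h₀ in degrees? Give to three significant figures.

cos h₀ = −tan ϕ · tan δ = −tan(+81.0°) × tan(+8.600°) = -0.9549, so h₀ = 2.8400 rad = 162.72°.

h₀ = 163°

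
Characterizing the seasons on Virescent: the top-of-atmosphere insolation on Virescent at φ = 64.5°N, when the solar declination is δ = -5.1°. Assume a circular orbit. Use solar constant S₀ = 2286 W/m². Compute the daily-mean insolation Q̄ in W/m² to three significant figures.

Q̄ ≈ 226 W/m²

cos H₀ = −tan(+64.5°) tan(-5.100°) = 0.1871, H₀ = 1.3826 rad.
Bracket: H₀ sin φ sin δ + cos φ cos δ sin H₀ = 1.3826×0.90259×-0.08889 + 0.43051×0.99604×0.98234 = -0.110928 + 0.421232 = 0.310304.
Q̄ = (S₀/π) × [bracket] = (2286/π) × 0.310304 = 225.8 W/m².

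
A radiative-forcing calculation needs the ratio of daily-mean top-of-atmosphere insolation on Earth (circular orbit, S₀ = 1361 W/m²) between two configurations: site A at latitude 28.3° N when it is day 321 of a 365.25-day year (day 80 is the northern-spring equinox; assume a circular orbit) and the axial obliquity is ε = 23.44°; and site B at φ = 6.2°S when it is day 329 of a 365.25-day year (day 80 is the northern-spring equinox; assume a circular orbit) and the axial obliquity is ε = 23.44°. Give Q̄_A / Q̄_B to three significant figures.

— Configuration A (φ=+28.3°):
Solar longitude: λ_s = 360° × (321 − 80)/365.25 = 237.536°.
sin δ = sin 23.44° × sin 237.536° = -0.33563, so δ = -19.611°.
cos H₀ = −tan(+28.3°) tan(-19.611°) = 0.1918, H₀ = 1.3778 rad.
Bracket: H₀ sin φ sin δ + cos φ cos δ sin H₀ = 1.3778×0.47409×-0.33563 + 0.88048×0.94200×0.98143 = -0.219234 + 0.814010 = 0.594776.
Q̄ = (S₀/π) × [bracket] = (1361/π) × 0.594776 = 257.67 W/m².
— Configuration B (φ=-6.2°):
Solar longitude: λ_s = 360° × (329 − 80)/365.25 = 245.421°.
sin δ = sin 23.44° × sin 245.421° = -0.36174, so δ = -21.207°.
cos H₀ = −tan(-6.2°) tan(-21.207°) = -0.0422, H₀ = 1.6130 rad.
Bracket: H₀ sin φ sin δ + cos φ cos δ sin H₀ = 1.6130×-0.10800×-0.36174 + 0.99415×0.93228×0.99911 = 0.063017 + 0.926001 = 0.989018.
Q̄ = (S₀/π) × [bracket] = (1361/π) × 0.989018 = 428.46 W/m².
Ratio Q̄_A / Q̄_B = 257.67 / 428.46 = 0.6014.

Q̄_A / Q̄_B ≈ 0.601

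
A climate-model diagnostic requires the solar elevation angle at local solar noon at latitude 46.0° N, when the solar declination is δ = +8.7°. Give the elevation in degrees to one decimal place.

52.7°

At local noon the hour angle is zero, so the zenith angle equals |φ − δ| = |+46.0° − (+8.700°)| = 37.300°.
Elevation = 90° − 37.300° = 52.7°.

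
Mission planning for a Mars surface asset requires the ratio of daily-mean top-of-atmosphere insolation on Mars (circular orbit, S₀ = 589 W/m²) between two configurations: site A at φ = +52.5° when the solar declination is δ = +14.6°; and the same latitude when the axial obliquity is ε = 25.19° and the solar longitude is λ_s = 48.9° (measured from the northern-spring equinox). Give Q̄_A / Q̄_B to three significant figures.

— Configuration A (φ=+52.5°):
cos H₀ = −tan(+52.5°) tan(+14.600°) = -0.3395, H₀ = 1.9171 rad.
Bracket: H₀ sin φ sin δ + cos φ cos δ sin H₀ = 1.9171×0.79335×0.25207 + 0.60876×0.96771×0.94062 = 0.383381 + 0.554122 = 0.937503.
Q̄ = (S₀/π) × [bracket] = (589/π) × 0.937503 = 175.77 W/m².
— Configuration B (φ=+52.5°):
Solar declination: sin δ = sin ε · sin λ_s = sin 25.19° × sin 48.9° = 0.32073, so δ = +18.707°.
cos H₀ = −tan(+52.5°) tan(+18.707°) = -0.4413, H₀ = 2.0278 rad.
Bracket: H₀ sin φ sin δ + cos φ cos δ sin H₀ = 2.0278×0.79335×0.32073 + 0.60876×0.94717×0.89736 = 0.515976 + 0.517417 = 1.033393.
Q̄ = (S₀/π) × [bracket] = (589/π) × 1.033393 = 193.75 W/m².
Ratio Q̄_A / Q̄_B = 175.77 / 193.75 = 0.9072.

Q̄_A / Q̄_B ≈ 0.907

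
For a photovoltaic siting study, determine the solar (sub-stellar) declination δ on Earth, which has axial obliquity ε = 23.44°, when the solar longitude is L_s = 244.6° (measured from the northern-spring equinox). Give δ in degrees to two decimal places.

sin δ = sin ε · sin L_s = sin 23.44° × sin 244.6° = -0.359336.
δ = arcsin(-0.359336) = -21.06°.

δ = -21.06°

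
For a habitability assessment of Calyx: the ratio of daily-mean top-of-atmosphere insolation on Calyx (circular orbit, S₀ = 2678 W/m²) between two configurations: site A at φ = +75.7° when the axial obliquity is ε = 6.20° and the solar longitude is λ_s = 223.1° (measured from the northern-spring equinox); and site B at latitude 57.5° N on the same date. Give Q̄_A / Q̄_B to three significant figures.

Q̄_A / Q̄_B ≈ 0.327

— Configuration A (φ=+75.7°):
Solar declination: sin δ = sin ε · sin λ_s = sin 6.20° × sin 223.1° = -0.07379, so δ = -4.232°.
cos H₀ = −tan(+75.7°) tan(-4.232°) = 0.2903, H₀ = 1.2763 rad.
Bracket: H₀ sin φ sin δ + cos φ cos δ sin H₀ = 1.2763×0.96902×-0.07379 + 0.24700×0.99727×0.95694 = -0.091261 + 0.235719 = 0.144458.
Q̄ = (S₀/π) × [bracket] = (2678/π) × 0.144458 = 123.14 W/m².
— Configuration B (φ=+57.5°):
cos H₀ = −tan(+57.5°) tan(-4.232°) = 0.1161, H₀ = 1.4544 rad.
Bracket: H₀ sin φ sin δ + cos φ cos δ sin H₀ = 1.4544×0.84339×-0.07379 + 0.53730×0.99727×0.99323 = -0.090513 + 0.532206 = 0.441693.
Q̄ = (S₀/π) × [bracket] = (2678/π) × 0.441693 = 376.51 W/m².
Ratio Q̄_A / Q̄_B = 123.14 / 376.51 = 0.3271.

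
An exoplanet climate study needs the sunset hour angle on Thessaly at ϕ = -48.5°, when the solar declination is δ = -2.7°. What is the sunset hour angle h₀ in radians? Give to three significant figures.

h₀ = 1.62 rad

cos h₀ = −tan ϕ · tan δ = −tan(-48.5°) × tan(-2.700°) = -0.0533, so h₀ = 1.6241 rad = 93.06°.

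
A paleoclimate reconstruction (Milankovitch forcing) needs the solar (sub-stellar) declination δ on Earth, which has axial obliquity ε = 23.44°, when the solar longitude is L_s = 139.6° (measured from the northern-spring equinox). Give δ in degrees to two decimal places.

sin δ = sin ε · sin L_s = sin 23.44° × sin 139.6° = 0.257815.
δ = arcsin(0.257815) = +14.94°.

δ = +14.94°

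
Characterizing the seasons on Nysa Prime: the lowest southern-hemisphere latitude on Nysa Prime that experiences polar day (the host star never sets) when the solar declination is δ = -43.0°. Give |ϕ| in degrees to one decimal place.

|ϕ| = 47.0°

Polar day requires cos h₀ = −tan ϕ tan δ ≤ −1, i.e. tan ϕ tan δ ≥ 1.
The boundary is |tan ϕ| · |tan δ| = 1, so |ϕ| = 90° − |δ| = 90° − 43.0° = 47.0° in the southern hemisphere.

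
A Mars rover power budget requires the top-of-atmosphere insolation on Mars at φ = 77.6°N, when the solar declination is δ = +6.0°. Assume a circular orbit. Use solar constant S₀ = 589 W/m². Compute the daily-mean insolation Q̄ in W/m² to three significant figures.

cos H₀ = −tan(+77.6°) tan(+6.000°) = -0.4780, H₀ = 2.0692 rad.
Bracket: H₀ sin φ sin δ + cos φ cos δ sin H₀ = 2.0692×0.97667×0.10453 + 0.21474×0.99452×0.87834 = 0.211247 + 0.187581 = 0.398828.
Q̄ = (S₀/π) × [bracket] = (589/π) × 0.398828 = 74.77 W/m².

Q̄ ≈ 74.8 W/m²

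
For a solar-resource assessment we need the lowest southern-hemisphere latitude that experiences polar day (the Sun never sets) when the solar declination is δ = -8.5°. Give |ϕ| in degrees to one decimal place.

Polar day requires cos h₀ = −tan ϕ tan δ ≤ −1, i.e. tan ϕ tan δ ≥ 1.
The boundary is |tan ϕ| · |tan δ| = 1, so |ϕ| = 90° − |δ| = 90° − 8.5° = 81.5° in the southern hemisphere.

|ϕ| = 81.5°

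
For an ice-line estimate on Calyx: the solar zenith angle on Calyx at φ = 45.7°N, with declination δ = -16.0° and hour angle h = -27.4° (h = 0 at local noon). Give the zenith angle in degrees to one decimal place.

θ_z = 66.5°

cos θ_z = sin φ sin δ + cos φ cos δ cos h = -0.197272 + 0.596044 = 0.398772.
θ_z = arccos(0.398772) = 66.5°.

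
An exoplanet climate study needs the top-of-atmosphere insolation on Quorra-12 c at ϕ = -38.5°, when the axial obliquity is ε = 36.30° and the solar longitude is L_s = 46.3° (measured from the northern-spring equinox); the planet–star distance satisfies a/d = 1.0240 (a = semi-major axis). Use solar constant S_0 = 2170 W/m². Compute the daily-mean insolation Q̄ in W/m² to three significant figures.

Q̄ ≈ 246 W/m²

Solar declination: sin δ = sin ε · sin L_s = sin 36.30° × sin 46.3° = 0.42801, so δ = +25.341°.
cos h₀ = −tan(-38.5°) tan(+25.341°) = 0.3767, h₀ = 1.1846 rad.
Bracket: h₀ sin ϕ sin δ + cos ϕ cos δ sin h₀ = 1.1846×-0.62251×0.42801 + 0.78261×0.90378×0.92634 = -0.315625 + 0.655207 = 0.339582.
Inverse-square distance factor (a/d)² = 1.0240² = 1.048576.
Q̄ = (S_0/π) × 1.048576 × [bracket] = (2170/π) × 1.048576 × 0.339582 = 246.0 W/m².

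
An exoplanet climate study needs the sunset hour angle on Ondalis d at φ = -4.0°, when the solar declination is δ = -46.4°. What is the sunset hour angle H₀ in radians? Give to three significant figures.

cos H₀ = −tan φ · tan δ = −tan(-4.0°) × tan(-46.400°) = -0.0734, so H₀ = 1.6443 rad = 94.21°.

H₀ = 1.64 rad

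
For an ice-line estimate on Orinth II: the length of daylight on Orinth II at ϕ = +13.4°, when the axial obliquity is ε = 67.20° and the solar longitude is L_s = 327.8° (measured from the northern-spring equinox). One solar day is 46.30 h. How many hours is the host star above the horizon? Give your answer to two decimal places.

Solar declination: sin δ = sin ε · sin L_s = sin 67.20° × sin 327.8° = -0.49124, so δ = -29.422°.
cos h₀ = −tan ϕ · tan δ = −tan(+13.4°) × tan(-29.422°) = 0.1344, so h₀ = 1.4360 rad = 82.28°.
Daylight = 2h₀/(2π) × 46.30 h = (1.4360/π) × 46.30 = 21.16 h.

21.16 h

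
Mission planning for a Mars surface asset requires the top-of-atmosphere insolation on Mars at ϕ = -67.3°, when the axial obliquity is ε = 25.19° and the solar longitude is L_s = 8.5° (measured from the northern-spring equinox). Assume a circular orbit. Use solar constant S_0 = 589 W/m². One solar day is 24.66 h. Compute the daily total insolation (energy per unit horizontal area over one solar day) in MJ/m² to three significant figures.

4.97 MJ/m²

Solar declination: sin δ = sin ε · sin L_s = sin 25.19° × sin 8.5° = 0.06291, so δ = +3.607°.
cos h₀ = −tan(-67.3°) tan(+3.607°) = 0.1507, h₀ = 1.4195 rad.
Bracket: h₀ sin ϕ sin δ + cos ϕ cos δ sin h₀ = 1.4195×-0.92254×0.06291 + 0.38591×0.99802×0.98858 = -0.082384 + 0.380748 = 0.298364.
Q̄ = (S_0/π) × [bracket] = (589/π) × 0.298364 = 55.939 W/m².
Daily total = Q̄ × 24.66 h × 3600 s/h = 55.939 × 24.66 × 3600 / 10⁶ = 4.966 MJ/m².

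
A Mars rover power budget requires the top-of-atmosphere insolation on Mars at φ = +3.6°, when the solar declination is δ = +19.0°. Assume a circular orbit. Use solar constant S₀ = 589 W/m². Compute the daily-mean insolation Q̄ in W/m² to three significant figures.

cos H₀ = −tan(+3.6°) tan(+19.000°) = -0.0217, H₀ = 1.5925 rad.
Bracket: H₀ sin φ sin δ + cos φ cos δ sin H₀ = 1.5925×0.06279×0.32557 + 0.99803×0.94552×0.99977 = 0.032555 + 0.943440 = 0.975995.
Q̄ = (S₀/π) × [bracket] = (589/π) × 0.975995 = 183.0 W/m².

Q̄ ≈ 183 W/m²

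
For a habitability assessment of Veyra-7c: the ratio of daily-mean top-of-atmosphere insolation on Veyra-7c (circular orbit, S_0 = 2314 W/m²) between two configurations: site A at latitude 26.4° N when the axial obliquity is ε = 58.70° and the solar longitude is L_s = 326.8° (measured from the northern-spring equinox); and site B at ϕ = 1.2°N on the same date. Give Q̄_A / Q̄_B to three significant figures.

Q̄_A / Q̄_B ≈ 0.567

— Configuration A (ϕ=+26.4°):
Solar declination: sin δ = sin ε · sin L_s = sin 58.70° × sin 326.8° = -0.46787, so δ = -27.896°.
cos h₀ = −tan(+26.4°) tan(-27.896°) = 0.2628, h₀ = 1.3049 rad.
Bracket: h₀ sin ϕ sin δ + cos ϕ cos δ sin h₀ = 1.3049×0.44464×-0.46787 + 0.89571×0.88380×0.96485 = -0.271463 + 0.763803 = 0.492340.
Q̄ = (S_0/π) × [bracket] = (2314/π) × 0.492340 = 362.64 W/m².
— Configuration B (ϕ=+1.2°):
cos h₀ = −tan(+1.2°) tan(-27.896°) = 0.0111, h₀ = 1.5597 rad.
Bracket: h₀ sin ϕ sin δ + cos ϕ cos δ sin h₀ = 1.5597×0.02094×-0.46787 + 0.99978×0.88380×0.99994 = -0.015281 + 0.883553 = 0.868272.
Q̄ = (S_0/π) × [bracket] = (2314/π) × 0.868272 = 639.54 W/m².
Ratio Q̄_A / Q̄_B = 362.64 / 639.54 = 0.5670.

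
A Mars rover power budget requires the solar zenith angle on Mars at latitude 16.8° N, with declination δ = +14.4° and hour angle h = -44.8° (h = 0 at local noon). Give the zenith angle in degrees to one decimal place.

cos θ_z = sin φ sin δ + cos φ cos δ cos h = 0.071879 + 0.657945 = 0.729824.
θ_z = arccos(0.729824) = 43.1°.

θ_z = 43.1°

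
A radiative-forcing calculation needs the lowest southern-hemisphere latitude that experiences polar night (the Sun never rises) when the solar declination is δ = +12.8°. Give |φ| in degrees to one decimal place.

|φ| = 77.2°

Polar night requires cos H₀ = −tan φ tan δ ≥ 1, i.e. tan φ tan δ ≤ −1.
The boundary is |tan φ| · |tan δ| = 1, so |φ| = 90° − |δ| = 90° − 12.8° = 77.2° in the southern hemisphere.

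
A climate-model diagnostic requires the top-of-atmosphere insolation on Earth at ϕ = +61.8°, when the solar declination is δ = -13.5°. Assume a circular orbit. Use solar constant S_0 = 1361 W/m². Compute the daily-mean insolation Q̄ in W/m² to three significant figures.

Q̄ ≈ 79.4 W/m²

cos h₀ = −tan(+61.8°) tan(-13.500°) = 0.4477, h₀ = 1.1066 rad.
Bracket: h₀ sin ϕ sin δ + cos ϕ cos δ sin h₀ = 1.1066×0.88130×-0.23345 + 0.47255×0.97237×0.89416 = -0.227671 + 0.410861 = 0.183190.
Q̄ = (S_0/π) × [bracket] = (1361/π) × 0.183190 = 79.36 W/m².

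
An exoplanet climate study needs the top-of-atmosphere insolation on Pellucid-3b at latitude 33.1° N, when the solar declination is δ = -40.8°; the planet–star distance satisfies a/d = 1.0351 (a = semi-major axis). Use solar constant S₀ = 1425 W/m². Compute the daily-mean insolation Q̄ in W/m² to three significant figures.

Q̄ ≈ 86.0 W/m²

cos H₀ = −tan(+33.1°) tan(-40.800°) = 0.5627, H₀ = 0.9732 rad.
Bracket: H₀ sin φ sin δ + cos φ cos δ sin H₀ = 0.9732×0.54610×-0.65342 + 0.83772×0.75700×0.82666 = -0.347270 + 0.524230 = 0.176960.
Inverse-square distance factor (a/d)² = 1.0351² = 1.071432.
Q̄ = (S₀/π) × 1.071432 × [bracket] = (1425/π) × 1.071432 × 0.176960 = 86.00 W/m².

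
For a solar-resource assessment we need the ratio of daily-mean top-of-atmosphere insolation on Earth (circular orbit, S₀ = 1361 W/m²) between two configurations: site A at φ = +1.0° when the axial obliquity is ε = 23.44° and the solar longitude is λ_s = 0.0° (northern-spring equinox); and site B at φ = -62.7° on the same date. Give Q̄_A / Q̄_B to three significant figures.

Q̄_A / Q̄_B ≈ 2.18

— Configuration A (φ=+1.0°):
Solar declination: sin δ = sin ε · sin λ_s = sin 23.44° × sin 0.0° = 0.00000, so δ = +0.000°.
cos H₀ = −tan(+1.0°) tan(+0.000°) = -0.0000, H₀ = 1.5708 rad.
Bracket: H₀ sin φ sin δ + cos φ cos δ sin H₀ = 1.5708×0.01745×0.00000 + 0.99985×1.00000×1.00000 = 0.000000 + 0.999850 = 0.999850.
Q̄ = (S₀/π) × [bracket] = (1361/π) × 0.999850 = 433.15 W/m².
— Configuration B (φ=-62.7°):
cos H₀ = −tan(-62.7°) tan(+0.000°) = 0.0000, H₀ = 1.5708 rad.
Bracket: H₀ sin φ sin δ + cos φ cos δ sin H₀ = 1.5708×-0.88862×0.00000 + 0.45865×1.00000×1.00000 = -0.000000 + 0.458650 = 0.458650.
Q̄ = (S₀/π) × [bracket] = (1361/π) × 0.458650 = 198.70 W/m².
Ratio Q̄_A / Q̄_B = 433.15 / 198.70 = 2.180.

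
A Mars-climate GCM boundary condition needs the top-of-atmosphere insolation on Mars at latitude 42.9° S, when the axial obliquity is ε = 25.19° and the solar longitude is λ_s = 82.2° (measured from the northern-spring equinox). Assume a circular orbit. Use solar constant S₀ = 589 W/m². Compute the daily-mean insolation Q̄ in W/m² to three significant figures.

Q̄ ≈ 51.8 W/m²

Solar declination: sin δ = sin ε · sin λ_s = sin 25.19° × sin 82.2° = 0.42168, so δ = +24.941°.
cos H₀ = −tan(-42.9°) tan(+24.941°) = 0.4322, H₀ = 1.1239 rad.
Bracket: H₀ sin φ sin δ + cos φ cos δ sin H₀ = 1.1239×-0.68072×0.42168 + 0.73254×0.90674×0.90180 = -0.322611 + 0.598997 = 0.276386.
Q̄ = (S₀/π) × [bracket] = (589/π) × 0.276386 = 51.82 W/m².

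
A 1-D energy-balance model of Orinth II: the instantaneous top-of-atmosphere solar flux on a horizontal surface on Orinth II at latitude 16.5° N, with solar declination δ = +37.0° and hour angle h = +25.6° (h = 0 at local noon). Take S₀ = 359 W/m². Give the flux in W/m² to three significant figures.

309 W/m²

cos θ_z = sin φ sin δ + cos φ cos δ cos h = 0.170925 + 0.690576 = 0.861501.
Flux = S₀ · cos θ_z = 359 × 0.861501 = 309.3 W/m².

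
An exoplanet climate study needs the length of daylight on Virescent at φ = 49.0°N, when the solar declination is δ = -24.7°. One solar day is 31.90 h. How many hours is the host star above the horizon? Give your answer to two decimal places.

cos H₀ = −tan φ · tan δ = −tan(+49.0°) × tan(-24.700°) = 0.5291, so H₀ = 1.0132 rad = 58.05°.
Daylight = 2H₀/(2π) × 31.90 h = (1.0132/π) × 31.90 = 10.29 h.

10.29 h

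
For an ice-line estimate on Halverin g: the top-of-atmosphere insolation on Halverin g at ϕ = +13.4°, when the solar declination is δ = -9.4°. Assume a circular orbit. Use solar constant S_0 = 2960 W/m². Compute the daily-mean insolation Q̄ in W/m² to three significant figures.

Q̄ ≈ 849 W/m²

cos h₀ = −tan(+13.4°) tan(-9.400°) = 0.0394, h₀ = 1.5313 rad.
Bracket: h₀ sin ϕ sin δ + cos ϕ cos δ sin h₀ = 1.5313×0.23175×-0.16333 + 0.97278×0.98657×0.99922 = -0.057962 + 0.958967 = 0.901005.
Q̄ = (S_0/π) × [bracket] = (2960/π) × 0.901005 = 848.9 W/m².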